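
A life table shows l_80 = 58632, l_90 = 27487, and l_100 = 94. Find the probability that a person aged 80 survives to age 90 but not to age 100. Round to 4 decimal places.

We want 10|10q80 = (l_90 − l_100)/l_80.
This is the probability of reaching 90 but not 100, conditional on being alive at 80: (l_90 − l_100) / l_80.
= (27487 − 94) / 58632 = 27393 / 58632 = 0.467202.

0.4672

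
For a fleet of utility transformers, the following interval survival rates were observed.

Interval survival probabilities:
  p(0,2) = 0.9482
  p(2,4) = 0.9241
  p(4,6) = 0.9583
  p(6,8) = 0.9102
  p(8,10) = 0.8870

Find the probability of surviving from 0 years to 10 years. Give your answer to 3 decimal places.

0.678

P(survive 0→10) = 0.9482 × 0.9241 × 0.9583 × 0.9102 × 0.8870.
= 0.677924.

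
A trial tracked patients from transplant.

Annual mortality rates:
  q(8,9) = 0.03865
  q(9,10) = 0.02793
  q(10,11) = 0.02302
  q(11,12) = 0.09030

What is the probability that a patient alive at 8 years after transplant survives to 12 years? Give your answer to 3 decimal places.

0.831

P(survive 8→12) = (1 − 0.03865) × (1 − 0.02793) × (1 − 0.02302) × (1 − 0.09030).
= 0.96135 × 0.97207 × 0.97698 × 0.90970 = 0.830545.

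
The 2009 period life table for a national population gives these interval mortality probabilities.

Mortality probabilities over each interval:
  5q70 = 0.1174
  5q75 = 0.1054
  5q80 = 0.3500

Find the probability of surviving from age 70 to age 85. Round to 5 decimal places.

0.51322

Survival from 70 to 85 is the product of surviving each interval: (1 − 0.1174) × (1 − 0.1054) × (1 − 0.3500).
= 0.8826 × 0.8946 × 0.6500 = 0.513223.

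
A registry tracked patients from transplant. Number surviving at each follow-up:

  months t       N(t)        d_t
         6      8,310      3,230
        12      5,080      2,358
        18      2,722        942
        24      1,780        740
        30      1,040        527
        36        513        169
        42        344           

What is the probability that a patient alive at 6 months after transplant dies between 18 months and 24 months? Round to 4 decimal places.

0.1134

This is the probability of reaching 18 but not 24, conditional on being alive at 6: (N(18) − N(24)) / N(6).
= (2,722 − 1,780) / 8,310 = 942 / 8,310 = 0.113357.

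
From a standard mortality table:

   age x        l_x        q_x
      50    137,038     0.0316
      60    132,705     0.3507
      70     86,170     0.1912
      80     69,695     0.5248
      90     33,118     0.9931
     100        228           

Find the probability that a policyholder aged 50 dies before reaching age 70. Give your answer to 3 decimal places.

0.371

P(die before 70 | alive at 50) = 1 − l_70/l_50 = 1 − 86,170/137,038 = (50,868)/137,038 = 0.371196.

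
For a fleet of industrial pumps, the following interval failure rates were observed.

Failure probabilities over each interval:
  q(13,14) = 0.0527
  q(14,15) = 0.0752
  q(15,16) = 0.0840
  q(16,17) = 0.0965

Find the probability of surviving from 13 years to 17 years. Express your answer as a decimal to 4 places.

0.7250

Chaining the interval survival probabilities: (1 − 0.0527) × (1 − 0.0752) × (1 − 0.0840) × (1 − 0.0965).
= 0.9473 × 0.9248 × 0.9160 × 0.9035 = 0.725035.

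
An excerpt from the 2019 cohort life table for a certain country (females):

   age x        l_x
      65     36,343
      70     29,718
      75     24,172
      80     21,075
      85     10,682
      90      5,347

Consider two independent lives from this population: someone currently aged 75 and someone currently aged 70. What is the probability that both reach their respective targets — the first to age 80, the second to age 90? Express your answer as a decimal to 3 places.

0.157

p₁ = l_80/l_75 = 21,075/24,172 = 0.871877; p₂ = l_90/l_70 = 5,347/29,718 = 0.179925.
P(both) = p₁ × p₂ = 0.871877 × 0.179925 = 0.156872.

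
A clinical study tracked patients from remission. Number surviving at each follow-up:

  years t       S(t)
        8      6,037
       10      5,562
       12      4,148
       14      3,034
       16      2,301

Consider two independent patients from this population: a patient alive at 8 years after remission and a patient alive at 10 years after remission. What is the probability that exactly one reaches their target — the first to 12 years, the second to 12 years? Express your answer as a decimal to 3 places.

p₁ = S(12)/S(8) = 4,148/6,037 = 0.687096; p₂ = S(12)/S(10) = 4,148/5,562 = 0.745775.
P(exactly one) = p₁(1−p₂) + (1−p₁)p₂ = 0.174677 + 0.233356 = 0.408033.

0.408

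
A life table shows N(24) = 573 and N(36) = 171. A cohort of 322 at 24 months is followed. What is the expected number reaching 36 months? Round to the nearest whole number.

The relevant probability is 171/573 = 0.298429.
Expected number = 322 × 0.298429 = 96.

96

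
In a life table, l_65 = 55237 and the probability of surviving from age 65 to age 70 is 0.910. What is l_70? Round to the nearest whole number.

l_70 = l_65 × p = 55237 × 0.910 = 50266.

50266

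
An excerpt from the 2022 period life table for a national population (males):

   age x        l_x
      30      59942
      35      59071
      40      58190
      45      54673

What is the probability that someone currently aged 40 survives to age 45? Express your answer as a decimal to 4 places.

The conditional survival probability is l_45/l_40 = 54673/58190 = 0.939560.

0.9396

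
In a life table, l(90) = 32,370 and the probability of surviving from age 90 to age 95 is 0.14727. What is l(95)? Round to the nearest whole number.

l(95) = l(90) × p = 32,370 × 0.14727 = 4767.

4767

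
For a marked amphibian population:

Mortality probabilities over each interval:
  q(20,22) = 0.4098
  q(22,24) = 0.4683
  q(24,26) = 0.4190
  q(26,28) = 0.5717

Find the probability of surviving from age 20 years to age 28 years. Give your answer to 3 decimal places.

Survival from 20 to 28 is the product of surviving each interval: (1 − 0.4098) × (1 − 0.4683) × (1 − 0.4190) × (1 − 0.5717).
= 0.5902 × 0.5317 × 0.5810 × 0.4283 = 0.078089.

0.078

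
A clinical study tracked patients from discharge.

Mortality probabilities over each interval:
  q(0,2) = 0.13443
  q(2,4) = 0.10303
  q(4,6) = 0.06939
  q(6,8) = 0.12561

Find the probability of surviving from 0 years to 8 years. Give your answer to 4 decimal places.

0.6318

Survival from 0 to 8 is the product of surviving each interval: (1 − 0.13443) × (1 − 0.10303) × (1 − 0.06939) × (1 − 0.12561).
= 0.86557 × 0.89697 × 0.93061 × 0.87439 = 0.631761.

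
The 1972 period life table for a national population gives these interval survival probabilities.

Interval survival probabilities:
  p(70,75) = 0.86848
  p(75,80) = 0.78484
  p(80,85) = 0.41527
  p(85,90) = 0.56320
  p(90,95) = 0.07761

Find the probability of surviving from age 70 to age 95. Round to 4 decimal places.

Chaining the interval survival probabilities: 0.86848 × 0.78484 × 0.41527 × 0.56320 × 0.07761.
= 0.012372.

0.0124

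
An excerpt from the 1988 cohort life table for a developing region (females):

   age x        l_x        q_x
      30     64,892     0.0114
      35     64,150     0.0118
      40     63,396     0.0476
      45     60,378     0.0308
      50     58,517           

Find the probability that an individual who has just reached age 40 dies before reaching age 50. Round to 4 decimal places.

0.0770

P(die before 50 | alive at 40) = 1 − l_50/l_40 = 1 − 58,517/63,396 = (4,879)/63,396 = 0.076961.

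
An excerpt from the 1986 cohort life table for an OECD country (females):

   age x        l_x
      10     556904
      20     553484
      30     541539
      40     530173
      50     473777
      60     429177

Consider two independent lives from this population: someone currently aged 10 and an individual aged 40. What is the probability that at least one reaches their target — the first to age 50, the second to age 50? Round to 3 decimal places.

p₁ = l_50/l_10 = 473777/556904 = 0.850734; p₂ = l_50/l_40 = 473777/530173 = 0.893627.
P(at least one) = 1 − (1−p₁)(1−p₂) = 1 − 0.149266 × 0.106373 = 0.984122.

0.984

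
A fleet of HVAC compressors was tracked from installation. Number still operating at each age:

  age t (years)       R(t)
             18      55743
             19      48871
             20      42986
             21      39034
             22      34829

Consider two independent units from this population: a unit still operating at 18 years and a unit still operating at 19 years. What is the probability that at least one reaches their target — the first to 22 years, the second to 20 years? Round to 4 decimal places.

0.9548

p₁ = R(22)/R(18) = 34829/55743 = 0.624814; p₂ = R(20)/R(19) = 42986/48871 = 0.879581.
P(at least one) = 1 − (1−p₁)(1−p₂) = 1 − 0.375186 × 0.120419 = 0.954820.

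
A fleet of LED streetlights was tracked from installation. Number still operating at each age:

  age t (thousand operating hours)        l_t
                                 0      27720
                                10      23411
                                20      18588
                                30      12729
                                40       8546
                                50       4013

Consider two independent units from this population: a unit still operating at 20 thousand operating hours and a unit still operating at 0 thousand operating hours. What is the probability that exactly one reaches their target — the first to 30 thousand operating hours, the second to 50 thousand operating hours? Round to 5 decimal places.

p₁ = l_30/l_20 = 12729/18588 = 0.684797; p₂ = l_50/l_0 = 4013/27720 = 0.144769.
P(exactly one) = p₁(1−p₂) + (1−p₁)p₂ = 0.585660 + 0.045632 = 0.631291.

0.63129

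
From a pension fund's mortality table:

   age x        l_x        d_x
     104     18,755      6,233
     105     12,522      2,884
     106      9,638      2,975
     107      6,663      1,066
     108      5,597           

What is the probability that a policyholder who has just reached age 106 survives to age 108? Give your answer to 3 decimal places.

0.581

We want 2p106 = l_108/l_106.
The conditional survival probability is l_108/l_106 = 5,597/9,638 = 0.580722.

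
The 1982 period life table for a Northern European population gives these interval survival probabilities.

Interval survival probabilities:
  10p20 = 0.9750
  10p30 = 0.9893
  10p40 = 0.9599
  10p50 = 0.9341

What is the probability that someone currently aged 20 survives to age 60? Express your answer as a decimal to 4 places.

0.8649

Survival from 20 to 60 is the product of surviving each interval: 0.9750 × 0.9893 × 0.9599 × 0.9341.
= 0.864872.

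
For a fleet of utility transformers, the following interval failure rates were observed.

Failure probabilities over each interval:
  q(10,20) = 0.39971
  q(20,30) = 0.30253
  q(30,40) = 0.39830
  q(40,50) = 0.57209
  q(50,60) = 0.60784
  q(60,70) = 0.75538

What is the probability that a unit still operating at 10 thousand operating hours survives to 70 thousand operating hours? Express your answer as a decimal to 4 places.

0.0103

P(survive 10→70) = (1 − 0.39971) × (1 − 0.30253) × (1 − 0.39830) × (1 − 0.57209) × (1 − 0.60784) × (1 − 0.75538).
= 0.60029 × 0.69747 × 0.60170 × 0.42791 × 0.39216 × 0.24462 = 0.010341.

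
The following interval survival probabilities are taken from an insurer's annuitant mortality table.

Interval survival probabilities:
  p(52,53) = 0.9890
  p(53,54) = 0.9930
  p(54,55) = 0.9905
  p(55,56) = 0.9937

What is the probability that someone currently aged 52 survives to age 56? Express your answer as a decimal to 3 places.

0.967

Chaining the interval survival probabilities: 0.9890 × 0.9930 × 0.9905 × 0.9937.
= 0.966619.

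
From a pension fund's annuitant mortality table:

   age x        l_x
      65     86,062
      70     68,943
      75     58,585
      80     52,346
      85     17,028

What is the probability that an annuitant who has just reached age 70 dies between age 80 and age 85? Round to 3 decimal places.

0.512

We want 10|5q70 = (l_80 − l_85)/l_70.
This is the probability of reaching 80 but not 85, conditional on being alive at 70: (l_80 − l_85) / l_70.
= (52,346 − 17,028) / 68,943 = 35,318 / 68,943 = 0.512278.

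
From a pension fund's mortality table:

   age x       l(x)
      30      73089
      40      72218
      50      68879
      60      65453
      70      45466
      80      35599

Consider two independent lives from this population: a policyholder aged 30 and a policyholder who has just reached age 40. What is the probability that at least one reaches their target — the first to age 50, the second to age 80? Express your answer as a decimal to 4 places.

p₁ = l(50)/l(30) = 68879/73089 = 0.942399; p₂ = l(80)/l(40) = 35599/72218 = 0.492938.
P(at least one) = 1 − (1−p₁)(1−p₂) = 1 − 0.057601 × 0.507062 = 0.970793.

0.9708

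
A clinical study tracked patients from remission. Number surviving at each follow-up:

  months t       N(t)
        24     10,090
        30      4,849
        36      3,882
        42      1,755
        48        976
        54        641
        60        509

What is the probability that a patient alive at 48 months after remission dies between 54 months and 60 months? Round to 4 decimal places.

This is the probability of reaching 54 but not 60, conditional on being alive at 48: (N(54) − N(60)) / N(48).
= (641 − 509) / 976 = 132 / 976 = 0.135246.

0.1352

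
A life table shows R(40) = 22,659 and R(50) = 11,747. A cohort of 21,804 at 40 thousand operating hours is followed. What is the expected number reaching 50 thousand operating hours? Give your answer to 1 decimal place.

The relevant probability is 11,747/22,659 = 0.518425.
Expected number = 21,804 × 0.518425 = 11303.7.

11303.7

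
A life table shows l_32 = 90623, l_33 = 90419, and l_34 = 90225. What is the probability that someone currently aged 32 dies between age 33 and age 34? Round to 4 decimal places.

0.0021

This is the probability of reaching 33 but not 34, conditional on being alive at 32: (l_33 − l_34) / l_32.
= (90419 − 90225) / 90623 = 194 / 90623 = 0.002141.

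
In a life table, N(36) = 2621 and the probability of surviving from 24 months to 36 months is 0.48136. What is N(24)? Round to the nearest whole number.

5445

N(24) = N(36) / p = 2621 / 0.48136 = 5445.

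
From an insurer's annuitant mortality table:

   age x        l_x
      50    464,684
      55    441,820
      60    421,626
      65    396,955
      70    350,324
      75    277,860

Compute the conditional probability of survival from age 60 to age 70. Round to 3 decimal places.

We want 10p60 = l_70/l_60.
The conditional survival probability is l_70/l_60 = 350,324/421,626 = 0.830888.

0.831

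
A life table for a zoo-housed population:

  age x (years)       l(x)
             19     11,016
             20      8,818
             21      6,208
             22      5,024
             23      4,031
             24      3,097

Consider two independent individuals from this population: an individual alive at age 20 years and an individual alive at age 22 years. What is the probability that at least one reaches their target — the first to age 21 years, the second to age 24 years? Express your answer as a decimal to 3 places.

p₁ = l(21)/l(20) = 6,208/8,818 = 0.704015; p₂ = l(24)/l(22) = 3,097/5,024 = 0.616441.
P(at least one) = 1 − (1−p₁)(1−p₂) = 1 − 0.295985 × 0.383559 = 0.886472.

0.886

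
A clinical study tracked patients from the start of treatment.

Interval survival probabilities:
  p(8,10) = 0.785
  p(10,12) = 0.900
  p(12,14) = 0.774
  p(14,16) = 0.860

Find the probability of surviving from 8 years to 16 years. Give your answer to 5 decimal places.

Survival from 8 to 16 is the product of surviving each interval: 0.785 × 0.900 × 0.774 × 0.860.
= 0.470275.

0.47027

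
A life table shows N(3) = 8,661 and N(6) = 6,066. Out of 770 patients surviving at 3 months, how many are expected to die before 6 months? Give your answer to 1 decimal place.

230.7

The relevant probability is 1 − 6,066/8,661 = 0.299619.
Expected number = 770 × 0.299619 = 230.7.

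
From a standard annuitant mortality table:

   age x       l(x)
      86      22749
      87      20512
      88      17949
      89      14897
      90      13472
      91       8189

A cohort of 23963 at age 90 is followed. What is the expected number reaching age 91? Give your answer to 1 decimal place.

14566.0

The relevant probability is 8189/13472 = 0.607853.
Expected number = 23963 × 0.607853 = 14566.0.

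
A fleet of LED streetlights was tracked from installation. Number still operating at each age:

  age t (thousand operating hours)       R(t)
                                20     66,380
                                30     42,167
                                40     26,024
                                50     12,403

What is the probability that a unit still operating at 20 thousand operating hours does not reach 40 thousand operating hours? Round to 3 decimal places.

0.608

P(fail before 40 | operational at 20) = 1 − R(40)/R(20) = 1 − 26,024/66,380 = (40,356)/66,380 = 0.607954.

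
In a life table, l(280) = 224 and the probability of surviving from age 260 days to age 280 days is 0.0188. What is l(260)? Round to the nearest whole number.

l(260) = l(280) / p = 224 / 0.0188 = 11915.

11915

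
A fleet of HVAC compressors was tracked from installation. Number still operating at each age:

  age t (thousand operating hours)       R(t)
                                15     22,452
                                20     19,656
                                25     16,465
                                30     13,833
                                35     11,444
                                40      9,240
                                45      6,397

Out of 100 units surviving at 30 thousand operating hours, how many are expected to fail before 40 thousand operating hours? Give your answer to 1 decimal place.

The relevant probability is 1 − 9,240/13,833 = 0.332032.
Expected number = 100 × 0.332032 = 33.2.

33.2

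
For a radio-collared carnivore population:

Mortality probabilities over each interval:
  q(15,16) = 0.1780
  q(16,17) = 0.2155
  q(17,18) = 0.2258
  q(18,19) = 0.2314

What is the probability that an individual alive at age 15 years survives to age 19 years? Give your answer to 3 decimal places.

0.384

Chaining the interval survival probabilities: (1 − 0.1780) × (1 − 0.2155) × (1 − 0.2258) × (1 − 0.2314).
= 0.8220 × 0.7845 × 0.7742 × 0.7686 = 0.383723.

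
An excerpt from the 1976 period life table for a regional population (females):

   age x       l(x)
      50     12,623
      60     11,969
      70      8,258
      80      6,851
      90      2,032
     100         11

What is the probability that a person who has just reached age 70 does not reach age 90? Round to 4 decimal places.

0.7539

P(die before 90 | alive at 70) = 1 − l(90)/l(70) = 1 − 2,032/8,258 = (6,226)/8,258 = 0.753936.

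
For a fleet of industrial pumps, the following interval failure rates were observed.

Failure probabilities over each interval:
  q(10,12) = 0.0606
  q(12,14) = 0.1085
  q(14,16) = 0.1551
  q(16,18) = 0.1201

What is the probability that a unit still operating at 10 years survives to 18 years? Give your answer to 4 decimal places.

0.6226

Survival from 10 to 18 is the product of surviving each interval: (1 − 0.0606) × (1 − 0.1085) × (1 − 0.1551) × (1 − 0.1201).
= 0.9394 × 0.8915 × 0.8449 × 0.8799 = 0.622602.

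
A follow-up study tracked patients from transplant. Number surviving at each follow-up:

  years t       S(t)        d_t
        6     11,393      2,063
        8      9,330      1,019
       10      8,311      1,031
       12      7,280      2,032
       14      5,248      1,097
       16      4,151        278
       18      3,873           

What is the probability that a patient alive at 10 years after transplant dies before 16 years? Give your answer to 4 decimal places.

0.5005

P(die before 16 | alive at 10) = 1 − S(16)/S(10) = 1 − 4,151/8,311 = (4,160)/8,311 = 0.500541.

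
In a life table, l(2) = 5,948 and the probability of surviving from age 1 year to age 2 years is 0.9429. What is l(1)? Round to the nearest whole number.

l(1) = l(2) / p = 5,948 / 0.9429 = 6308.

6308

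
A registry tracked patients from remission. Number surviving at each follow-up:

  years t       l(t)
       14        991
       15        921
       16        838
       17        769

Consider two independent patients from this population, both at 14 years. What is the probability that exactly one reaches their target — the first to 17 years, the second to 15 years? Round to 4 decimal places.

0.2630

p₁ = l(17)/l(14) = 769/991 = 0.775984; p₂ = l(15)/l(14) = 921/991 = 0.929364.
P(exactly one) = p₁(1−p₂) + (1−p₁)p₂ = 0.054812 + 0.208192 = 0.263005.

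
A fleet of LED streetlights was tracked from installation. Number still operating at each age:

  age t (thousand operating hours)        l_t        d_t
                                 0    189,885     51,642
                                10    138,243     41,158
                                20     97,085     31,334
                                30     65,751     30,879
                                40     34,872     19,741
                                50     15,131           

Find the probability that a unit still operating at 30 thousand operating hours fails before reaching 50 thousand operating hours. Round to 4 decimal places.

0.7699

P(fail before 50 | operational at 30) = 1 − l_50/l_30 = 1 − 15,131/65,751 = (50,620)/65,751 = 0.769874.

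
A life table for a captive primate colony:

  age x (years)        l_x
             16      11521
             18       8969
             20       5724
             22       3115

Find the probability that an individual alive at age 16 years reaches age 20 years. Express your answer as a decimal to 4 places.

The conditional survival probability is l_20/l_16 = 5724/11521 = 0.496832.

0.4968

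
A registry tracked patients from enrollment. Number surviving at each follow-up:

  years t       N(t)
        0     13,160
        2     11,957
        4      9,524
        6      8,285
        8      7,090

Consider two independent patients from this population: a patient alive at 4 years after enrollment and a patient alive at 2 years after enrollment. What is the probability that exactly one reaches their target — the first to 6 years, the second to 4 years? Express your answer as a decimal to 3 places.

0.281

p₁ = N(6)/N(4) = 8,285/9,524 = 0.869908; p₂ = N(4)/N(2) = 9,524/11,957 = 0.796521.
P(exactly one) = p₁(1−p₂) + (1−p₁)p₂ = 0.177008 + 0.103621 = 0.280629.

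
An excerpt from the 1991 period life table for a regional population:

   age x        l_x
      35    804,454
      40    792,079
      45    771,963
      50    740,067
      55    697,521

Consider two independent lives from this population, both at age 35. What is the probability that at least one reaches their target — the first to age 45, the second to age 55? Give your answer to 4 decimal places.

p₁ = l_45/l_35 = 771,963/804,454 = 0.959611; p₂ = l_55/l_35 = 697,521/804,454 = 0.867074.
P(at least one) = 1 − (1−p₁)(1−p₂) = 1 − 0.040389 × 0.132926 = 0.994631.

0.9946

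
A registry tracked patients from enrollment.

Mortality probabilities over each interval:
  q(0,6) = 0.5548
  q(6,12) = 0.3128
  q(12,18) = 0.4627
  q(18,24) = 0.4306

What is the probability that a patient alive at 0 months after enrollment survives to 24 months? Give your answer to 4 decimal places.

Chaining the interval survival probabilities: (1 − 0.5548) × (1 − 0.3128) × (1 − 0.4627) × (1 − 0.4306).
= 0.4452 × 0.6872 × 0.5373 × 0.5694 = 0.093599.

0.0936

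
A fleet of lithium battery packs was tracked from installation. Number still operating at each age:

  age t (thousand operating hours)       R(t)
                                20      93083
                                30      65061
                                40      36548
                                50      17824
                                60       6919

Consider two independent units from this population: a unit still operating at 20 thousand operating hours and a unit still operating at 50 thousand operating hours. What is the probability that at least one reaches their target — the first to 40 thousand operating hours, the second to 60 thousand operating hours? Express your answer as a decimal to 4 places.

0.6284

p₁ = R(40)/R(20) = 36548/93083 = 0.392639; p₂ = R(60)/R(50) = 6919/17824 = 0.388184.
P(at least one) = 1 − (1−p₁)(1−p₂) = 1 − 0.607361 × 0.611816 = 0.628407.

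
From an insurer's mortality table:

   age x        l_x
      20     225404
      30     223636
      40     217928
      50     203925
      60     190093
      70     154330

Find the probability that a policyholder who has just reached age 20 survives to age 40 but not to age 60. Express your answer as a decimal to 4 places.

0.1235

We want 20|20q20 = (l_40 − l_60)/l_20.
This is the probability of reaching 40 but not 60, conditional on being alive at 20: (l_40 − l_60) / l_20.
= (217928 − 190093) / 225404 = 27835 / 225404 = 0.123489.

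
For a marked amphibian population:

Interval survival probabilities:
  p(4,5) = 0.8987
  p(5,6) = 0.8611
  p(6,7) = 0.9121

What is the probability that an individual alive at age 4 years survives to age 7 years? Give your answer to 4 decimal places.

0.7058

The overall survival probability is 0.8987 × 0.8611 × 0.9121.
= 0.705847.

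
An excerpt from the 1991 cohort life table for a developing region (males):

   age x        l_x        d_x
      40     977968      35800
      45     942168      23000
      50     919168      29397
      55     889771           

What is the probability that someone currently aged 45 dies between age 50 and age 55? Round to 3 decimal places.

0.031

This is the probability of reaching 50 but not 55, conditional on being alive at 45: (l_50 − l_55) / l_45.
= (919168 − 889771) / 942168 = 29397 / 942168 = 0.031201.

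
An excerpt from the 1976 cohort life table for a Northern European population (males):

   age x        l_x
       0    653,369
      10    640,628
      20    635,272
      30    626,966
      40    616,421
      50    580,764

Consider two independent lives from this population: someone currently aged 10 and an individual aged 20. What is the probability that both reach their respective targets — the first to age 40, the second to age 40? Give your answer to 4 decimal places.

0.9337

p₁ = l_40/l_10 = 616,421/640,628 = 0.962214; p₂ = l_40/l_20 = 616,421/635,272 = 0.970326.
P(both) = p₁ × p₂ = 0.962214 × 0.970326 = 0.933661.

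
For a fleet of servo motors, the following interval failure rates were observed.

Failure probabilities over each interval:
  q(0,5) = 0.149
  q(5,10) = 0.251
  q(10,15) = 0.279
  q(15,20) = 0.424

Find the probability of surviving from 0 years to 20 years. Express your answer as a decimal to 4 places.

0.2647

P(survive 0→20) = (1 − 0.149) × (1 − 0.251) × (1 − 0.279) × (1 − 0.424).
= 0.851 × 0.749 × 0.721 × 0.576 = 0.264709.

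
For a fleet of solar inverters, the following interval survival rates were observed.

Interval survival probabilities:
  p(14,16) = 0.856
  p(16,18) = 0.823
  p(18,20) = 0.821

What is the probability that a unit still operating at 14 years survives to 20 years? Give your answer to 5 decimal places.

0.57838

Chaining the interval survival probabilities: 0.856 × 0.823 × 0.821.
= 0.578385.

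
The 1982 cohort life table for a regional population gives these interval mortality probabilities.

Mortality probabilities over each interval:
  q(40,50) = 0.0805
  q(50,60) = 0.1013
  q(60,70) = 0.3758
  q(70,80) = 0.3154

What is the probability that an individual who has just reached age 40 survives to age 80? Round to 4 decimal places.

0.3531

Survival from 40 to 80 is the product of surviving each interval: (1 − 0.0805) × (1 − 0.1013) × (1 − 0.3758) × (1 − 0.3154).
= 0.9195 × 0.8987 × 0.6242 × 0.6846 = 0.353124.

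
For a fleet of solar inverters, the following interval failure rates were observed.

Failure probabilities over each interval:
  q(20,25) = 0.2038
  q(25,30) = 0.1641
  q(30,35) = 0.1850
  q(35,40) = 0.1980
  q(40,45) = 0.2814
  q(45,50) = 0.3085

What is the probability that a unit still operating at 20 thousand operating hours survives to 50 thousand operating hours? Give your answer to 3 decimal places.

Chaining the interval survival probabilities: (1 − 0.2038) × (1 − 0.1641) × (1 − 0.1850) × (1 − 0.1980) × (1 − 0.2814) × (1 − 0.3085).
= 0.7962 × 0.8359 × 0.8150 × 0.8020 × 0.7186 × 0.6915 = 0.216166.

0.216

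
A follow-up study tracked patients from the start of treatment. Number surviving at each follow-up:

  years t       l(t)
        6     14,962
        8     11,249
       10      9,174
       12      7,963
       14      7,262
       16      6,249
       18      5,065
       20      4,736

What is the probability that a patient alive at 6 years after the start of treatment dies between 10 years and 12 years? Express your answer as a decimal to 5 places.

This is the probability of reaching 10 but not 12, conditional on being alive at 6: (l(10) − l(12)) / l(6).
= (9,174 − 7,963) / 14,962 = 1,211 / 14,962 = 0.080938.

0.08094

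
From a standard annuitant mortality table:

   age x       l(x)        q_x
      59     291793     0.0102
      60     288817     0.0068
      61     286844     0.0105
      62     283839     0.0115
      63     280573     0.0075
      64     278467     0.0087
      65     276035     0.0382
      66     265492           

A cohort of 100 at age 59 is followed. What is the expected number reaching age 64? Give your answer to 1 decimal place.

The relevant probability is 278467/291793 = 0.954331.
Expected number = 100 × 0.954331 = 95.4.

95.4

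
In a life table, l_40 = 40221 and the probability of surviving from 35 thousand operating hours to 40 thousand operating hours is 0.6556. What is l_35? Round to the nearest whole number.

l_35 = l_40 / p = 40221 / 0.6556 = 61350.

61350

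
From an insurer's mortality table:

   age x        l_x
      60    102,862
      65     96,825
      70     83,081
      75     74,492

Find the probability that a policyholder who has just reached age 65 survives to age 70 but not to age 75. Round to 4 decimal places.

0.0887

We want 5|5q65 = (l_70 − l_75)/l_65.
This is the probability of reaching 70 but not 75, conditional on being alive at 65: (l_70 − l_75) / l_65.
= (83,081 − 74,492) / 96,825 = 8,589 / 96,825 = 0.088706.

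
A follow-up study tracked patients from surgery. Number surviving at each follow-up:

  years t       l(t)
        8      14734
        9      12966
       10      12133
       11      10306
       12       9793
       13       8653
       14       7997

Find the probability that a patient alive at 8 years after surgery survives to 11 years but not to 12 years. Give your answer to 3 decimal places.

0.035

This is the probability of reaching 11 but not 12, conditional on being alive at 8: (l(11) − l(12)) / l(8).
= (10306 − 9793) / 14734 = 513 / 14734 = 0.034817.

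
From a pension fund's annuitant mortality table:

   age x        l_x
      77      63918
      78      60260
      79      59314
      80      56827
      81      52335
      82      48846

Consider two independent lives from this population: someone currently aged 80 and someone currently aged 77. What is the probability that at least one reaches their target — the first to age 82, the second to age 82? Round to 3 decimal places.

0.967

p₁ = l_82/l_80 = 48846/56827 = 0.859556; p₂ = l_82/l_77 = 48846/63918 = 0.764198.
P(at least one) = 1 − (1−p₁)(1−p₂) = 1 − 0.140444 × 0.235802 = 0.966883.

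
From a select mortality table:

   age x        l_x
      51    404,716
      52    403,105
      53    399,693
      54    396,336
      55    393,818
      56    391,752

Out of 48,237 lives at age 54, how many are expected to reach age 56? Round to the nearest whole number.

The relevant probability is 391,752/396,336 = 0.988434.
Expected number = 48,237 × 0.988434 = 47679.

47679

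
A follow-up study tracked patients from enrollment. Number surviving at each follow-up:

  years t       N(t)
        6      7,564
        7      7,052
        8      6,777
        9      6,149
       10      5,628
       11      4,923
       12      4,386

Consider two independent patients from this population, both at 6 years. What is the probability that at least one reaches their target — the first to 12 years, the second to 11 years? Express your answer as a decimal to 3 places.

p₁ = N(12)/N(6) = 4,386/7,564 = 0.579852; p₂ = N(11)/N(6) = 4,923/7,564 = 0.650846.
P(at least one) = 1 − (1−p₁)(1−p₂) = 1 − 0.420148 × 0.349154 = 0.853304.

0.853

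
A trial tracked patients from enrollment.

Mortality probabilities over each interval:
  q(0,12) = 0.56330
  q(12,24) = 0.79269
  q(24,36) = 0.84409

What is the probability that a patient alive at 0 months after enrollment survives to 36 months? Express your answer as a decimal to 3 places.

0.014

P(survive 0→36) = (1 − 0.56330) × (1 − 0.79269) × (1 − 0.84409).
= 0.43670 × 0.20731 × 0.15591 = 0.014115.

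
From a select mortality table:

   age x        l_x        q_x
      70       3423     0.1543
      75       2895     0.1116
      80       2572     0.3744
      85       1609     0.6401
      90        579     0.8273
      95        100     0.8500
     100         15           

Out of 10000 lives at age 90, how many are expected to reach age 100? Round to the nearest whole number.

259

The relevant probability is 15/579 = 0.025907.
Expected number = 10000 × 0.025907 = 259.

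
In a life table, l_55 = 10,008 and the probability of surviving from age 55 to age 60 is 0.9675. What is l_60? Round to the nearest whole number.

9683

l_60 = l_55 × p = 10,008 × 0.9675 = 9683.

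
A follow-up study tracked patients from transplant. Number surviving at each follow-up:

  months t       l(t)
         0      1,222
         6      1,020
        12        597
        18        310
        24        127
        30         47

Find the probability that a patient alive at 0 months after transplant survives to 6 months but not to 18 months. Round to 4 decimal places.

This is the probability of reaching 6 but not 18, conditional on being alive at 0: (l(6) − l(18)) / l(0).
= (1,020 − 310) / 1,222 = 710 / 1,222 = 0.581015.

0.5810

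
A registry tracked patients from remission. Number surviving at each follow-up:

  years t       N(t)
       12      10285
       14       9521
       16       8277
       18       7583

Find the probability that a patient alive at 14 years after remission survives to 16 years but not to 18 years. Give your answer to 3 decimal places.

This is the probability of reaching 16 but not 18, conditional on being alive at 14: (N(16) − N(18)) / N(14).
= (8277 − 7583) / 9521 = 694 / 9521 = 0.072892.

0.073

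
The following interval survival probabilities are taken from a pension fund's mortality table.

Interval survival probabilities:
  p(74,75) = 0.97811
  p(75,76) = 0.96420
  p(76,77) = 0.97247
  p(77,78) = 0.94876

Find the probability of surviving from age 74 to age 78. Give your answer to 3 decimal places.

P(survive 74→78) = 0.97811 × 0.96420 × 0.97247 × 0.94876.
= 0.870137.

0.870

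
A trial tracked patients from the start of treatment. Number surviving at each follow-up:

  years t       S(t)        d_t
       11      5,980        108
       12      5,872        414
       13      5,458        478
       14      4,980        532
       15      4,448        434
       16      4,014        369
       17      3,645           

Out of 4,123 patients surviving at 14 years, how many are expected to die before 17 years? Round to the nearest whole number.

The relevant probability is 1 − 3,645/4,980 = 0.268072.
Expected number = 4,123 × 0.268072 = 1105.

1105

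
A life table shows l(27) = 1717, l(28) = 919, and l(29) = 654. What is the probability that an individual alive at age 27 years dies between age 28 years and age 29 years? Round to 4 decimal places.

This is the probability of reaching 28 but not 29, conditional on being alive at 27: (l(28) − l(29)) / l(27).
= (919 − 654) / 1717 = 265 / 1717 = 0.154339.

0.1543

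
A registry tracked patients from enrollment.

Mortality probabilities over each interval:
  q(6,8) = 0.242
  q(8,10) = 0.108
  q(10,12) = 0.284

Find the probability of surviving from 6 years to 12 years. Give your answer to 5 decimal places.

P(survive 6→12) = (1 − 0.242) × (1 − 0.108) × (1 − 0.284).
= 0.758 × 0.892 × 0.716 = 0.484113.

0.48411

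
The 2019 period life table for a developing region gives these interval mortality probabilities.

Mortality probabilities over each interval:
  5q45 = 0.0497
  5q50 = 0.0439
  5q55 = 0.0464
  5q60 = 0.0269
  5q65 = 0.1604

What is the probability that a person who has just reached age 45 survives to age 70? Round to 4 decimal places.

0.7079

25p45 = (1 − 0.0497) × (1 − 0.0439) × (1 − 0.0464) × (1 − 0.0269) × (1 − 0.1604).
= 0.9503 × 0.9561 × 0.9536 × 0.9731 × 0.8396 = 0.707881.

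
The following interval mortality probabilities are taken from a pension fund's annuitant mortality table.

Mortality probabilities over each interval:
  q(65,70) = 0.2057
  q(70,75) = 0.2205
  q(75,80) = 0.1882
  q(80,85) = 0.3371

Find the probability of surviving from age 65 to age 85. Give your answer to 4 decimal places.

Chaining the interval survival probabilities: (1 − 0.2057) × (1 − 0.2205) × (1 − 0.1882) × (1 − 0.3371).
= 0.7943 × 0.7795 × 0.8118 × 0.6629 = 0.333194.

0.3332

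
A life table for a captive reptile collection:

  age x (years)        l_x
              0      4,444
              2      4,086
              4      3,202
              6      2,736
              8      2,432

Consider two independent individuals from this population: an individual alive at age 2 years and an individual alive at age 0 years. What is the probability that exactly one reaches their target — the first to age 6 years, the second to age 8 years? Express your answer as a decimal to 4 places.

p₁ = l_6/l_2 = 2,736/4,086 = 0.669604; p₂ = l_8/l_0 = 2,432/4,444 = 0.547255.
P(exactly one) = p₁(1−p₂) + (1−p₁)p₂ = 0.303160 + 0.180811 = 0.483971.

0.4840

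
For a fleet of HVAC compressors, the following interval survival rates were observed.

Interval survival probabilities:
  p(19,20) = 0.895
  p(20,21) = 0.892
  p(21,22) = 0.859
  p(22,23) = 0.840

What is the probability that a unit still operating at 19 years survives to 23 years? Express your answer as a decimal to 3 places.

0.576

P(survive 19→23) = 0.895 × 0.892 × 0.859 × 0.840.
= 0.576050.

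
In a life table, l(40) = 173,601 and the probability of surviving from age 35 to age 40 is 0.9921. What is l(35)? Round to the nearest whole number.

l(35) = l(40) / p = 173,601 / 0.9921 = 174983.

174983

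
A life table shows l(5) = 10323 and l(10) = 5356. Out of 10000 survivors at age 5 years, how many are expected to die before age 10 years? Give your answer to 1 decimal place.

4811.6

The relevant probability is 1 − 5356/10323 = 0.481159.
Expected number = 10000 × 0.481159 = 4811.6.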